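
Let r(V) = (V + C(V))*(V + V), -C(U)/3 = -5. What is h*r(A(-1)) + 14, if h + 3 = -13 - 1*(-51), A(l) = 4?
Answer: 5334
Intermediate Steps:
C(U) = 15 (C(U) = -3*(-5) = 15)
h = 35 (h = -3 + (-13 - 1*(-51)) = -3 + (-13 + 51) = -3 + 38 = 35)
r(V) = 2*V*(15 + V) (r(V) = (V + 15)*(V + V) = (15 + V)*(2*V) = 2*V*(15 + V))
h*r(A(-1)) + 14 = 35*(2*4*(15 + 4)) + 14 = 35*(2*4*19) + 14 = 35*152 + 14 = 5320 + 14 = 5334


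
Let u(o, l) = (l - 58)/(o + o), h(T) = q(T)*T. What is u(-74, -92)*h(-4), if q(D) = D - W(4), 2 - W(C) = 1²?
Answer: 750/37 ≈ 20.270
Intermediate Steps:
W(C) = 1 (W(C) = 2 - 1*1² = 2 - 1*1 = 2 - 1 = 1)
q(D) = -1 + D (q(D) = D - 1*1 = D - 1 = -1 + D)
h(T) = T*(-1 + T) (h(T) = (-1 + T)*T = T*(-1 + T))
u(o, l) = (-58 + l)/(2*o) (u(o, l) = (-58 + l)/((2*o)) = (-58 + l)*(1/(2*o)) = (-58 + l)/(2*o))
u(-74, -92)*h(-4) = ((½)*(-58 - 92)/(-74))*(-4*(-1 - 4)) = ((½)*(-1/74)*(-150))*(-4*(-5)) = (75/74)*20 = 750/37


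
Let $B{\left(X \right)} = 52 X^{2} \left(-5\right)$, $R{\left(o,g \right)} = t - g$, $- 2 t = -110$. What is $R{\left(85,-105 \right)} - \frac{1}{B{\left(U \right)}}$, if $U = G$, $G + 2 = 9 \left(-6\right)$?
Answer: $\frac{130457601}{815360} \approx 160.0$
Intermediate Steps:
$t = 55$ ($t = \left(- \frac{1}{2}\right) \left(-110\right) = 55$)
$G = -56$ ($G = -2 + 9 \left(-6\right) = -2 - 54 = -56$)
$R{\left(o,g \right)} = 55 - g$
$U = -56$
$B{\left(X \right)} = - 260 X^{2}$
$R{\left(85,-105 \right)} - \frac{1}{B{\left(U \right)}} = \left(55 - -105\right) - \frac{1}{\left(-260\right) \left(-56\right)^{2}} = \left(55 + 105\right) - \frac{1}{\left(-260\right) 3136} = 160 - \frac{1}{-815360} = 160 - - \frac{1}{815360} = 160 + \frac{1}{815360} = \frac{130457601}{815360}$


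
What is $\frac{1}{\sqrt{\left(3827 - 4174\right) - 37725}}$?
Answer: $- \frac{i \sqrt{9518}}{19036} \approx - 0.005125 i$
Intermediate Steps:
$\frac{1}{\sqrt{\left(3827 - 4174\right) - 37725}} = \frac{1}{\sqrt{-347 - 37725}} = \frac{1}{\sqrt{-38072}} = \frac{1}{2 i \sqrt{9518}} = - \frac{i \sqrt{9518}}{19036}$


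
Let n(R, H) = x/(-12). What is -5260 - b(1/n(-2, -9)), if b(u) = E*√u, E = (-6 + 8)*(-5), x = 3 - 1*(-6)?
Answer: -5260 + 20*I*√3/3 ≈ -5260.0 + 11.547*I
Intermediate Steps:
x = 9 (x = 3 + 6 = 9)
n(R, H) = -¾ (n(R, H) = 9/(-12) = 9*(-1/12) = -¾)
E = -10 (E = 2*(-5) = -10)
b(u) = -10*√u
-5260 - b(1/n(-2, -9)) = -5260 - (-10)*√(1/(-¾)) = -5260 - (-10)*√(-4/3) = -5260 - (-10)*2*I*√3/3 = -5260 - (-20)*I*√3/3 = -5260 + 20*I*√3/3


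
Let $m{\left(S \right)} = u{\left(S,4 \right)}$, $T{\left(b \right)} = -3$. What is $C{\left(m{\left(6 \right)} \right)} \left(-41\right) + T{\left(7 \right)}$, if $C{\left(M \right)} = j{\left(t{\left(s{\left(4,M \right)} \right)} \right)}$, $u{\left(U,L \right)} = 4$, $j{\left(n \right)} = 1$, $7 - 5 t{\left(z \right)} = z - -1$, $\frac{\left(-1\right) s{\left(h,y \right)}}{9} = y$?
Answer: $-44$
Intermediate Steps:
$s{\left(h,y \right)} = - 9 y$
$t{\left(z \right)} = \frac{6}{5} - \frac{z}{5}$ ($t{\left(z \right)} = \frac{7}{5} - \frac{z - -1}{5} = \frac{7}{5} - \frac{z + 1}{5} = \frac{7}{5} - \frac{1 + z}{5} = \frac{7}{5} - \left(\frac{1}{5} + \frac{z}{5}\right) = \frac{6}{5} - \frac{z}{5}$)
$m{\left(S \right)} = 4$
$C{\left(M \right)} = 1$
$C{\left(m{\left(6 \right)} \right)} \left(-41\right) + T{\left(7 \right)} = 1 \left(-41\right) - 3 = -41 - 3 = -44$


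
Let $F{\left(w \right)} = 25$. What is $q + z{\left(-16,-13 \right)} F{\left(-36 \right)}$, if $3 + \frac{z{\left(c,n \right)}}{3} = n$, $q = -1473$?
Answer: $-2673$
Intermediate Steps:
$z{\left(c,n \right)} = -9 + 3 n$
$q + z{\left(-16,-13 \right)} F{\left(-36 \right)} = -1473 + \left(-9 + 3 \left(-13\right)\right) 25 = -1473 + \left(-9 - 39\right) 25 = -1473 - 1200 = -2673$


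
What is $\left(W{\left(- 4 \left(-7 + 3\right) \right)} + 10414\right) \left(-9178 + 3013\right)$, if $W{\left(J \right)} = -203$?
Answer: $-62950815$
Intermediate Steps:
$\left(W{\left(- 4 \left(-7 + 3\right) \right)} + 10414\right) \left(-9178 + 3013\right) = \left(-203 + 10414\right) \left(-9178 + 3013\right) = 10211 \left(-6165\right) = -62950815$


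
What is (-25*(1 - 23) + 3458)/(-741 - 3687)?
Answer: -334/369 ≈ -0.90515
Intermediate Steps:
(-25*(1 - 23) + 3458)/(-741 - 3687) = (-25*(-22) + 3458)/(-4428) = (550 + 3458)*(-1/4428) = 4008*(-1/4428) = -334/369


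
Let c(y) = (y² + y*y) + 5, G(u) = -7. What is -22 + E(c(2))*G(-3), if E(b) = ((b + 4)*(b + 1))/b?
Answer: -1952/13 ≈ -150.15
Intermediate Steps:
c(y) = 5 + 2*y² (c(y) = (y² + y²) + 5 = 2*y² + 5 = 5 + 2*y²)
E(b) = (1 + b)*(4 + b)/b (E(b) = ((4 + b)*(1 + b))/b = ((1 + b)*(4 + b))/b = (1 + b)*(4 + b)/b)
-22 + E(c(2))*G(-3) = -22 + (5 + (5 + 2*2²) + 4/(5 + 2*2²))*(-7) = -22 + (5 + (5 + 2*4) + 4/(5 + 2*4))*(-7) = -22 + (5 + (5 + 8) + 4/(5 + 8))*(-7) = -22 + (5 + 13 + 4/13)*(-7) = -22 + (238/13)*(-7) = -22 - 1666/13 = -1952/13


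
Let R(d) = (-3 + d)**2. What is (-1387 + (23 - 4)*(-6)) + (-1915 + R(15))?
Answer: -3272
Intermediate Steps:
(-1387 + (23 - 4)*(-6)) + (-1915 + R(15)) = (-1387 + (23 - 4)*(-6)) + (-1915 + (-3 + 15)**2) = (-1387 + 19*(-6)) + (-1915 + 12**2) = (-1387 - 114) + (-1915 + 144) = -1501 - 1771 = -3272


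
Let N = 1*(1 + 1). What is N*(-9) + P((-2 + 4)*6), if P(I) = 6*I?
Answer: 54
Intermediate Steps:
N = 2 (N = 1*2 = 2)
N*(-9) + P((-2 + 4)*6) = 2*(-9) + 6*((-2 + 4)*6) = -18 + 6*(2*6) = -18 + 6*12 = -18 + 72 = 54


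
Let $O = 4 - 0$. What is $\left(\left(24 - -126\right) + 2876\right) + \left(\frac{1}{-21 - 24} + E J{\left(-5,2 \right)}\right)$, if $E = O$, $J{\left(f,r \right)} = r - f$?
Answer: $\frac{137429}{45} \approx 3054.0$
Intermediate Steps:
$O = 4$ ($O = 4 + 0 = 4$)
$E = 4$
$\left(\left(24 - -126\right) + 2876\right) + \left(\frac{1}{-21 - 24} + E J{\left(-5,2 \right)}\right) = \left(\left(24 - -126\right) + 2876\right) + \left(\frac{1}{-21 - 24} + 4 \left(2 - -5\right)\right) = \left(\left(24 + 126\right) + 2876\right) + \left(\frac{1}{-45} + 4 \left(2 + 5\right)\right) = \left(150 + 2876\right) + \left(- \frac{1}{45} + 4 \cdot 7\right) = 3026 + \left(- \frac{1}{45} + 28\right) = 3026 + \frac{1259}{45} = \frac{137429}{45}$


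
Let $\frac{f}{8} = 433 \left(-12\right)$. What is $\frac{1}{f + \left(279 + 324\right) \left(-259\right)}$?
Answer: $- \frac{1}{197745} \approx -5.057 \cdot 10^{-6}$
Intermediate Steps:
$f = -41568$ ($f = 8 \cdot 433 \left(-12\right) = 8 \left(-5196\right) = -41568$)
$\frac{1}{f + \left(279 + 324\right) \left(-259\right)} = \frac{1}{-41568 + \left(279 + 324\right) \left(-259\right)} = \frac{1}{-41568 + 603 \left(-259\right)} = \frac{1}{-41568 - 156177} = \frac{1}{-197745} = - \frac{1}{197745}$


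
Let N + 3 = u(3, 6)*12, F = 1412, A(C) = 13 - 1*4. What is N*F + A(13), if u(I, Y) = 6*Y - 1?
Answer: 588813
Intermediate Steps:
A(C) = 9 (A(C) = 13 - 4 = 9)
u(I, Y) = -1 + 6*Y
N = 417 (N = -3 + (-1 + 6*6)*12 = -3 + (-1 + 36)*12 = -3 + 35*12 = -3 + 420 = 417)
N*F + A(13) = 417*1412 + 9 = 588804 + 9 = 588813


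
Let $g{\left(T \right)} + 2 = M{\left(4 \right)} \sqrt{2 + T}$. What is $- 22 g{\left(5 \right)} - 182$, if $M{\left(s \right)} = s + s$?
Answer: $-138 - 176 \sqrt{7} \approx -603.65$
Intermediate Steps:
$M{\left(s \right)} = 2 s$
$g{\left(T \right)} = -2 + 8 \sqrt{2 + T}$ ($g{\left(T \right)} = -2 + 2 \cdot 4 \sqrt{2 + T} = -2 + 8 \sqrt{2 + T}$)
$- 22 g{\left(5 \right)} - 182 = - 22 \left(-2 + 8 \sqrt{2 + 5}\right) - 182 = - 22 \left(-2 + 8 \sqrt{7}\right) - 182 = \left(44 - 176 \sqrt{7}\right) - 182 = -138 - 176 \sqrt{7}$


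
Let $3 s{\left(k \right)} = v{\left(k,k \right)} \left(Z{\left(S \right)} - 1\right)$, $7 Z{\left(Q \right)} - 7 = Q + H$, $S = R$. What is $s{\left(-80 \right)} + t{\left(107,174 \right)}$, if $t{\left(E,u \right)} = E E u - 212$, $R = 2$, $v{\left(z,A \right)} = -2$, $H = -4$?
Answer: $\frac{41830198}{21} \approx 1.9919 \cdot 10^{6}$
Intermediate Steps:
$S = 2$
$Z{\left(Q \right)} = \frac{3}{7} + \frac{Q}{7}$ ($Z{\left(Q \right)} = 1 + \frac{Q - 4}{7} = 1 + \frac{-4 + Q}{7} = 1 + \left(- \frac{4}{7} + \frac{Q}{7}\right) = \frac{3}{7} + \frac{Q}{7}$)
$t{\left(E,u \right)} = -212 + u E^{2}$ ($t{\left(E,u \right)} = E^{2} u - 212 = u E^{2} - 212 = -212 + u E^{2}$)
$s{\left(k \right)} = \frac{4}{21}$ ($s{\left(k \right)} = \frac{\left(-2\right) \left(\left(\frac{3}{7} + \frac{1}{7} \cdot 2\right) - 1\right)}{3} = \frac{\left(-2\right) \left(\left(\frac{3}{7} + \frac{2}{7}\right) - 1\right)}{3} = \frac{\left(-2\right) \left(\frac{5}{7} - 1\right)}{3} = \frac{\left(-2\right) \left(- \frac{2}{7}\right)}{3} = \frac{1}{3} \cdot \frac{4}{7} = \frac{4}{21}$)
$s{\left(-80 \right)} + t{\left(107,174 \right)} = \frac{4}{21} - \left(212 - 174 \cdot 107^{2}\right) = \frac{4}{21} + \left(-212 + 174 \cdot 11449\right) = \frac{4}{21} + \left(-212 + 1992126\right) = \frac{4}{21} + 1991914 = \frac{41830198}{21}$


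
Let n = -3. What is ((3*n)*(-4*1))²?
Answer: 1296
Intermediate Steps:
((3*n)*(-4*1))² = ((3*(-3))*(-4*1))² = (-9*(-4))² = 36² = 1296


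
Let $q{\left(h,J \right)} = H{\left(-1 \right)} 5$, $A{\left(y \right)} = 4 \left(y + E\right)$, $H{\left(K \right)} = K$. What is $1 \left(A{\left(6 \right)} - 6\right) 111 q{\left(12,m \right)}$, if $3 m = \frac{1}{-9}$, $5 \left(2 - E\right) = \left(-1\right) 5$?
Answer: $-16650$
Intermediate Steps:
$E = 3$ ($E = 2 - \frac{\left(-1\right) 5}{5} = 2 - -1 = 2 + 1 = 3$)
$m = - \frac{1}{27}$ ($m = \frac{1}{3 \left(-9\right)} = \frac{1}{3} \left(- \frac{1}{9}\right) = - \frac{1}{27} \approx -0.037037$)
$A{\left(y \right)} = 12 + 4 y$ ($A{\left(y \right)} = 4 \left(y + 3\right) = 4 \left(3 + y\right) = 12 + 4 y$)
$q{\left(h,J \right)} = -5$ ($q{\left(h,J \right)} = \left(-1\right) 5 = -5$)
$1 \left(A{\left(6 \right)} - 6\right) 111 q{\left(12,m \right)} = 1 \left(\left(12 + 4 \cdot 6\right) - 6\right) 111 \left(-5\right) = 1 \left(\left(12 + 24\right) - 6\right) 111 \left(-5\right) = 1 \left(36 - 6\right) 111 \left(-5\right) = 1 \cdot 30 \cdot 111 \left(-5\right) = 30 \cdot 111 \left(-5\right) = 3330 \left(-5\right) = -16650$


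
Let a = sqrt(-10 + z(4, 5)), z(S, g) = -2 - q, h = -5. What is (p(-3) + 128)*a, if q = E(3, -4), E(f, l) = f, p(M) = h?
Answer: 123*I*sqrt(15) ≈ 476.38*I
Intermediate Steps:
p(M) = -5
q = 3
z(S, g) = -5 (z(S, g) = -2 - 1*3 = -2 - 3 = -5)
a = I*sqrt(15) (a = sqrt(-10 - 5) = sqrt(-15) = I*sqrt(15) ≈ 3.873*I)
(p(-3) + 128)*a = (-5 + 128)*(I*sqrt(15)) = 123*(I*sqrt(15)) = 123*I*sqrt(15)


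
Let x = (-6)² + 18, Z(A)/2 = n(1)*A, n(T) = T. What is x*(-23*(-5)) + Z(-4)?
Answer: 6202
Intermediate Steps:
Z(A) = 2*A (Z(A) = 2*(1*A) = 2*A)
x = 54 (x = 36 + 18 = 54)
x*(-23*(-5)) + Z(-4) = 54*(-23*(-5)) + 2*(-4) = 54*115 - 8 = 6210 - 8 = 6202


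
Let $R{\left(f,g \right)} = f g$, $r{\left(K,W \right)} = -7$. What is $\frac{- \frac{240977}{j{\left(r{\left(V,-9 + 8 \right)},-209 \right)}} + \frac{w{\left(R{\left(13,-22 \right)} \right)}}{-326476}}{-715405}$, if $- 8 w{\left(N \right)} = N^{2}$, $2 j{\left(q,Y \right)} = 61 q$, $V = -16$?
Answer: $- \frac{314701559931}{199462428614120} \approx -0.0015777$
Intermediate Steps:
$j{\left(q,Y \right)} = \frac{61 q}{2}$
$w{\left(N \right)} = - \frac{N^{2}}{8}$
$\frac{- \frac{240977}{j{\left(r{\left(V,-9 + 8 \right)},-209 \right)}} + \frac{w{\left(R{\left(13,-22 \right)} \right)}}{-326476}}{-715405} = \frac{- \frac{240977}{\frac{61}{2} \left(-7\right)} + \frac{\left(- \frac{1}{8}\right) \left(13 \left(-22\right)\right)^{2}}{-326476}}{-715405} = \left(- \frac{240977}{- \frac{427}{2}} + - \frac{\left(-286\right)^{2}}{8} \left(- \frac{1}{326476}\right)\right) \left(- \frac{1}{715405}\right) = \left(\left(-240977\right) \left(- \frac{2}{427}\right) + \left(- \frac{1}{8}\right) 81796 \left(- \frac{1}{326476}\right)\right) \left(- \frac{1}{715405}\right) = \left(\frac{481954}{427} - - \frac{20449}{652952}\right) \left(- \frac{1}{715405}\right) = \left(\frac{481954}{427} + \frac{20449}{652952}\right) \left(- \frac{1}{715405}\right) = \frac{314701559931}{278810504} \left(- \frac{1}{715405}\right) = - \frac{314701559931}{199462428614120}$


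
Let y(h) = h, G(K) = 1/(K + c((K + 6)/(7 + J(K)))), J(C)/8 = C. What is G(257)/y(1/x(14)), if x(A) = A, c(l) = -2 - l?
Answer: 14441/262901 ≈ 0.054929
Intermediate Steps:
J(C) = 8*C
G(K) = 1/(-2 + K - (6 + K)/(7 + 8*K)) (G(K) = 1/(K + (-2 - (K + 6)/(7 + 8*K))) = 1/(K + (-2 - (6 + K)/(7 + 8*K))) = 1/(-2 + K - (6 + K)/(7 + 8*K)))
G(257)/y(1/x(14)) = ((7 + 8*257)/(2*(-10 - 5*257 + 4*257²)))/(1/14) = ((7 + 2056)/(2*(-10 - 1285 + 4*66049)))/(1/14) = ((½)*2063/(-10 - 1285 + 264196))*14 = ((½)*2063/262901)*14 = ((½)*(1/262901)*2063)*14 = (2063/525802)*14 = 14441/262901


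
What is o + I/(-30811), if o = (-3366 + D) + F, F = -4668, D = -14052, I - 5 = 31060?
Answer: -680522811/30811 ≈ -22087.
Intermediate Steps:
I = 31065 (I = 5 + 31060 = 31065)
o = -22086 (o = (-3366 - 14052) - 4668 = -17418 - 4668 = -22086)
o + I/(-30811) = -22086 + 31065/(-30811) = -22086 + 31065*(-1/30811) = -22086 - 31065/30811 = -680522811/30811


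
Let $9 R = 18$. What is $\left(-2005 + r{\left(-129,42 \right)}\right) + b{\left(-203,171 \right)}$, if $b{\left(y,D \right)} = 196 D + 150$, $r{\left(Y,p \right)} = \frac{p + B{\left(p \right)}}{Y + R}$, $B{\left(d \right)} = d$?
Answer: $\frac{4020863}{127} \approx 31660.0$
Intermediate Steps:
$R = 2$ ($R = \frac{1}{9} \cdot 18 = 2$)
$r{\left(Y,p \right)} = \frac{2 p}{2 + Y}$ ($r{\left(Y,p \right)} = \frac{p + p}{Y + 2} = \frac{2 p}{2 + Y}$)
$b{\left(y,D \right)} = 150 + 196 D$
$\left(-2005 + r{\left(-129,42 \right)}\right) + b{\left(-203,171 \right)} = \left(-2005 + 2 \cdot 42 \frac{1}{2 - 129}\right) + \left(150 + 196 \cdot 171\right) = \left(-2005 + 2 \cdot 42 \frac{1}{-127}\right) + \left(150 + 33516\right) = \left(-2005 + 2 \cdot 42 \left(- \frac{1}{127}\right)\right) + 33666 = \left(-2005 - \frac{84}{127}\right) + 33666 = - \frac{254719}{127} + 33666 = \frac{4020863}{127}$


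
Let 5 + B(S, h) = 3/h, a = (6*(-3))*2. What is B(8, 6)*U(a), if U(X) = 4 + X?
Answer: 144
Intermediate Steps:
a = -36 (a = -18*2 = -36)
B(S, h) = -5 + 3/h
B(8, 6)*U(a) = (-5 + 3/6)*(4 - 36) = (-5 + 3*(1/6))*(-32) = (-5 + 1/2)*(-32) = -9/2*(-32) = 144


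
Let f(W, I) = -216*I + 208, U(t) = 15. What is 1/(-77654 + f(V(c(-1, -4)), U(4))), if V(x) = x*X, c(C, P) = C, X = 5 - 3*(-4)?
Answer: -1/80686 ≈ -1.2394e-5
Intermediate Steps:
X = 17 (X = 5 + 12 = 17)
V(x) = 17*x (V(x) = x*17 = 17*x)
f(W, I) = 208 - 216*I
1/(-77654 + f(V(c(-1, -4)), U(4))) = 1/(-77654 + (208 - 216*15)) = 1/(-77654 + (208 - 3240)) = 1/(-77654 - 3032) = 1/(-80686) = -1/80686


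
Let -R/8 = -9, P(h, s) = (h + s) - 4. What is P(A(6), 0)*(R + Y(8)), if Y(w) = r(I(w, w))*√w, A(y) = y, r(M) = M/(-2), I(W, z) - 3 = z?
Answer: 144 - 22*√2 ≈ 112.89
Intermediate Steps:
I(W, z) = 3 + z
r(M) = -M/2 (r(M) = M*(-½) = -M/2)
P(h, s) = -4 + h + s
Y(w) = √w*(-3/2 - w/2) (Y(w) = (-(3 + w)/2)*√w = (-3/2 - w/2)*√w = √w*(-3/2 - w/2))
R = 72 (R = -8*(-9) = 72)
P(A(6), 0)*(R + Y(8)) = (-4 + 6 + 0)*(72 + √8*(-3 - 1*8)/2) = 2*(72 + (2*√2)*(-3 - 8)/2) = 2*(72 + (½)*(2*√2)*(-11)) = 2*(72 - 11*√2) = 144 - 22*√2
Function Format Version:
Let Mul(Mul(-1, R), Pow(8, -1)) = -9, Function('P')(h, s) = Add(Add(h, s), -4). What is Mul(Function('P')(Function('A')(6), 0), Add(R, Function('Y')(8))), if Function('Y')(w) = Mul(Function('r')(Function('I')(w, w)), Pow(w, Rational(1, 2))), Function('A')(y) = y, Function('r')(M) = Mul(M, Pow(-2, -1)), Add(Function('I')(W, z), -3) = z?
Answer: Add(144, Mul(-22, Pow(2, Rational(1, 2)))) ≈ 112.89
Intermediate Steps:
Function('I')(W, z) = Add(3, z)
Function('r')(M) = Mul(Rational(-1, 2), M) (Function('r')(M) = Mul(M, Rational(-1, 2)) = Mul(Rational(-1, 2), M))
Function('P')(h, s) = Add(-4, h, s)
Function('Y')(w) = Mul(Pow(w, Rational(1, 2)), Add(Rational(-3, 2), Mul(Rational(-1, 2), w))) (Function('Y')(w) = Mul(Mul(Rational(-1, 2), Add(3, w)), Pow(w, Rational(1, 2))) = Mul(Add(Rational(-3, 2), Mul(Rational(-1, 2), w)), Pow(w, Rational(1, 2))) = Mul(Pow(w, Rational(1, 2)), Add(Rational(-3, 2), Mul(Rational(-1, 2), w))))
R = 72 (R = Mul(-8, -9) = 72)
Mul(Function('P')(Function('A')(6), 0), Add(R, Function('Y')(8))) = Mul(Add(-4, 6, 0), Add(72, Mul(Rational(1, 2), Pow(8, Rational(1, 2)), Add(-3, Mul(-1, 8))))) = Mul(2, Add(72, Mul(Rational(1, 2), Mul(2, Pow(2, Rational(1, 2))), Add(-3, -8)))) = Mul(2, Add(72, Mul(Rational(1, 2), Mul(2, Pow(2, Rational(1, 2))), -11))) = Mul(2, Add(72, Mul(-11, Pow(2, Rational(1, 2))))) = Add(144, Mul(-22, Pow(2, Rational(1, 2))))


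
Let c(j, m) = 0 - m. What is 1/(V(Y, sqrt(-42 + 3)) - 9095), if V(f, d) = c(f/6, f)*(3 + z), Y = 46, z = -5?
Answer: -1/9003 ≈ -0.00011107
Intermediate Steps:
c(j, m) = -m
V(f, d) = 2*f (V(f, d) = (-f)*(3 - 5) = -f*(-2) = 2*f)
1/(V(Y, sqrt(-42 + 3)) - 9095) = 1/(2*46 - 9095) = 1/(92 - 9095) = 1/(-9003) = -1/9003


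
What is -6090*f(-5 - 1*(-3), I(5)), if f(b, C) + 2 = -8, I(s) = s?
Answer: 60900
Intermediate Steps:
f(b, C) = -10 (f(b, C) = -2 - 8 = -10)
-6090*f(-5 - 1*(-3), I(5)) = -6090*(-10) = 60900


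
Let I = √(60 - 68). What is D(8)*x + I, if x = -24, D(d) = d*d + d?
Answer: -1728 + 2*I*√2 ≈ -1728.0 + 2.8284*I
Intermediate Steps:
D(d) = d + d² (D(d) = d² + d = d + d²)
I = 2*I*√2 (I = √(-8) = 2*I*√2 ≈ 2.8284*I)
D(8)*x + I = (8*(1 + 8))*(-24) + 2*I*√2 = (8*9)*(-24) + 2*I*√2 = 72*(-24) + 2*I*√2 = -1728 + 2*I*√2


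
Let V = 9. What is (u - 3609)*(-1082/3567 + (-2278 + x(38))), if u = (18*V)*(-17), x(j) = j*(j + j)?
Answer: -4612725348/1189 ≈ -3.8795e+6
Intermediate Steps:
x(j) = 2*j² (x(j) = j*(2*j) = 2*j²)
u = -2754 (u = (18*9)*(-17) = 162*(-17) = -2754)
(u - 3609)*(-1082/3567 + (-2278 + x(38))) = (-2754 - 3609)*(-1082/3567 + (-2278 + 2*38²)) = -6363*(-1082*1/3567 + (-2278 + 2*1444)) = -6363*(-1082/3567 + (-2278 + 2888)) = -6363*(-1082/3567 + 610) = -6363*2174788/3567 = -4612725348/1189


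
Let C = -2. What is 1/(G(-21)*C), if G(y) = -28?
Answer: 1/56 ≈ 0.017857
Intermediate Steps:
1/(G(-21)*C) = 1/(-28*(-2)) = 1/56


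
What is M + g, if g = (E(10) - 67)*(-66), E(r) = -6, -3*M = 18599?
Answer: -4145/3 ≈ -1381.7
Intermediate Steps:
M = -18599/3 (M = -⅓*18599 = -18599/3 ≈ -6199.7)
g = 4818 (g = (-6 - 67)*(-66) = -73*(-66) = 4818)
M + g = -18599/3 + 4818 = -4145/3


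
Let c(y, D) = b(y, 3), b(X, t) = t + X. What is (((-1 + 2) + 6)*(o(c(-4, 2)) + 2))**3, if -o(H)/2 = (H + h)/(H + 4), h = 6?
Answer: -21952/27 ≈ -813.04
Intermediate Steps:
b(X, t) = X + t
c(y, D) = 3 + y (c(y, D) = y + 3 = 3 + y)
o(H) = -2*(6 + H)/(4 + H) (o(H) = -2*(H + 6)/(H + 4) = -2*(6 + H)/(4 + H))
(((-1 + 2) + 6)*(o(c(-4, 2)) + 2))**3 = (((-1 + 2) + 6)*(2*(-6 - (3 - 4))/(4 + (3 - 4)) + 2))**3 = ((1 + 6)*(2*(-6 - 1*(-1))/(4 - 1) + 2))**3 = (7*(2*(-6 + 1)/3 + 2))**3 = (7*(2*(1/3)*(-5) + 2))**3 = (7*(-10/3 + 2))**3 = (7*(-4/3))**3 = (-28/3)**3 = -21952/27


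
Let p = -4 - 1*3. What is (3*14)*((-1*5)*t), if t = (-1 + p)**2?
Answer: -13440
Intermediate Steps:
p = -7 (p = -4 - 3 = -7)
t = 64 (t = (-1 - 7)**2 = (-8)**2 = 64)
(3*14)*((-1*5)*t) = (3*14)*(-1*5*64) = 42*(-5*64) = 42*(-320) = -13440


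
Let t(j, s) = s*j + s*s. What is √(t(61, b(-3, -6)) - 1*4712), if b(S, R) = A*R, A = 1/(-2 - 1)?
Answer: I*√4586 ≈ 67.72*I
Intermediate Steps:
A = -⅓ (A = 1/(-3) = -⅓ ≈ -0.33333)
b(S, R) = -R/3
t(j, s) = s² + j*s (t(j, s) = j*s + s² = s² + j*s)
√(t(61, b(-3, -6)) - 1*4712) = √((-⅓*(-6))*(61 - ⅓*(-6)) - 1*4712) = √(2*(61 + 2) - 4712) = √(2*63 - 4712) = √(126 - 4712) = √(-4586) = I*√4586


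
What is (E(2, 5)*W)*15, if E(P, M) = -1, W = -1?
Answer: 15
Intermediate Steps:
(E(2, 5)*W)*15 = -1*(-1)*15 = 1*15 = 15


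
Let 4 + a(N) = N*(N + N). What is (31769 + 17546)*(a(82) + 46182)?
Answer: 2940456190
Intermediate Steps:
a(N) = -4 + 2*N**2 (a(N) = -4 + N*(N + N) = -4 + N*(2*N) = -4 + 2*N**2)
(31769 + 17546)*(a(82) + 46182) = (31769 + 17546)*((-4 + 2*82**2) + 46182) = 49315*((-4 + 2*6724) + 46182) = 49315*((-4 + 13448) + 46182) = 49315*(13444 + 46182) = 49315*59626 = 2940456190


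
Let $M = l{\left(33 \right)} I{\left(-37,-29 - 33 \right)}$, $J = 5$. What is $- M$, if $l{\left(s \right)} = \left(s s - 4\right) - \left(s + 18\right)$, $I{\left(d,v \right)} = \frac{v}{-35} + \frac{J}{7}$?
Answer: $- \frac{89958}{35} \approx -2570.2$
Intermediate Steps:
$I{\left(d,v \right)} = \frac{5}{7} - \frac{v}{35}$ ($I{\left(d,v \right)} = \frac{v}{-35} + \frac{5}{7} = v \left(- \frac{1}{35}\right) + 5 \cdot \frac{1}{7} = - \frac{v}{35} + \frac{5}{7} = \frac{5}{7} - \frac{v}{35}$)
$l{\left(s \right)} = -22 + s^{2} - s$ ($l{\left(s \right)} = \left(s^{2} - 4\right) - \left(18 + s\right) = \left(-4 + s^{2}\right) - \left(18 + s\right) = -22 + s^{2} - s$)
$M = \frac{89958}{35}$ ($M = \left(-22 + 33^{2} - 33\right) \left(\frac{5}{7} - \frac{-29 - 33}{35}\right) = \left(-22 + 1089 - 33\right) \left(\frac{5}{7} - \frac{-29 - 33}{35}\right) = 1034 \left(\frac{5}{7} - - \frac{62}{35}\right) = 1034 \left(\frac{5}{7} + \frac{62}{35}\right) = 1034 \cdot \frac{87}{35} = \frac{89958}{35} \approx 2570.2$)
$- M = \left(-1\right) \frac{89958}{35} = - \frac{89958}{35}$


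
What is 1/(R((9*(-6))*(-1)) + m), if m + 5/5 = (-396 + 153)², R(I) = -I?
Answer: 1/58994 ≈ 1.6951e-5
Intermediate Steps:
m = 59048 (m = -1 + (-396 + 153)² = -1 + (-243)² = -1 + 59049 = 59048)
1/(R((9*(-6))*(-1)) + m) = 1/(-9*(-6)*(-1) + 59048) = 1/(-(-54)*(-1) + 59048) = 1/(-1*54 + 59048) = 1/(-54 + 59048) = 1/58994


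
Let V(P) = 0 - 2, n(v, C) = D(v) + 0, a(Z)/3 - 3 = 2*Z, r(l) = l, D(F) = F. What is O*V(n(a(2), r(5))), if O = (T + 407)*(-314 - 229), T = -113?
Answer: 319284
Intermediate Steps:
a(Z) = 9 + 6*Z (a(Z) = 9 + 3*(2*Z) = 9 + 6*Z)
n(v, C) = v (n(v, C) = v + 0 = v)
V(P) = -2
O = -159642 (O = (-113 + 407)*(-314 - 229) = 294*(-543) = -159642)
O*V(n(a(2), r(5))) = -159642*(-2) = 319284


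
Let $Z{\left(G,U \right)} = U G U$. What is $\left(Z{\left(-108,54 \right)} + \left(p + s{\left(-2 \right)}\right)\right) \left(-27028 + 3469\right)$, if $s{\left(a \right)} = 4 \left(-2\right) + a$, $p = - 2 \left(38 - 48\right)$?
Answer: $7419153162$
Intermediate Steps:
$Z{\left(G,U \right)} = G U^{2}$ ($Z{\left(G,U \right)} = G U U = G U^{2}$)
$p = 20$ ($p = \left(-2\right) \left(-10\right) = 20$)
$s{\left(a \right)} = -8 + a$
$\left(Z{\left(-108,54 \right)} + \left(p + s{\left(-2 \right)}\right)\right) \left(-27028 + 3469\right) = \left(- 108 \cdot 54^{2} + \left(20 - 10\right)\right) \left(-27028 + 3469\right) = \left(\left(-108\right) 2916 + \left(20 - 10\right)\right) \left(-23559\right) = \left(-314928 + 10\right) \left(-23559\right) = \left(-314918\right) \left(-23559\right) = 7419153162$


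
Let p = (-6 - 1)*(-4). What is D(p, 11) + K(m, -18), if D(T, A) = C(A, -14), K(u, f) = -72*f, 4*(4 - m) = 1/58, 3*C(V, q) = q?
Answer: 3874/3 ≈ 1291.3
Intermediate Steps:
C(V, q) = q/3
m = 927/232 (m = 4 - ¼/58 = 4 - ¼*1/58 = 4 - 1/232 = 927/232 ≈ 3.9957)
p = 28 (p = -7*(-4) = 28)
D(T, A) = -14/3 (D(T, A) = (⅓)*(-14) = -14/3)
D(p, 11) + K(m, -18) = -14/3 - 72*(-18) = -14/3 + 1296 = 3874/3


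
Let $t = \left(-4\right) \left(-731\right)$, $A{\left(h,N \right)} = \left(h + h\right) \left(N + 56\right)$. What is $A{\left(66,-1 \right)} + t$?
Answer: $10184$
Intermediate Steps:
$A{\left(h,N \right)} = 2 h \left(56 + N\right)$
$t = 2924$
$A{\left(66,-1 \right)} + t = 2 \cdot 66 \left(56 - 1\right) + 2924 = 2 \cdot 66 \cdot 55 + 2924 = 7260 + 2924 = 10184$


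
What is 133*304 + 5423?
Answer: 45855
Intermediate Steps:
133*304 + 5423 = 40432 + 5423 = 45855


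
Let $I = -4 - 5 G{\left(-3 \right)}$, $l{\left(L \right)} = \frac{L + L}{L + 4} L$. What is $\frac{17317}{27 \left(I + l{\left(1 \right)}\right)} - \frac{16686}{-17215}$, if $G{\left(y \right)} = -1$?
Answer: $\frac{1493714429}{3253635} \approx 459.09$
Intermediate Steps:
$l{\left(L \right)} = \frac{2 L^{2}}{4 + L}$ ($l{\left(L \right)} = \frac{2 L}{4 + L} L = \frac{2 L^{2}}{4 + L}$)
$I = 1$ ($I = -4 - -5 = -4 + 5 = 1$)
$\frac{17317}{27 \left(I + l{\left(1 \right)}\right)} - \frac{16686}{-17215} = \frac{17317}{27 \left(1 + \frac{2 \cdot 1^{2}}{4 + 1}\right)} - \frac{16686}{-17215} = \frac{17317}{27 \left(1 + 2 \cdot 1 \cdot \frac{1}{5}\right)} - - \frac{16686}{17215} = \frac{17317}{27 \left(1 + 2 \cdot 1 \cdot \frac{1}{5}\right)} + \frac{16686}{17215} = \frac{17317}{27 \left(1 + \frac{2}{5}\right)} + \frac{16686}{17215} = \frac{17317}{27 \cdot \frac{7}{5}} + \frac{16686}{17215} = \frac{17317}{\frac{189}{5}} + \frac{16686}{17215} = 17317 \cdot \frac{5}{189} + \frac{16686}{17215} = \frac{86585}{189} + \frac{16686}{17215} = \frac{1493714429}{3253635}$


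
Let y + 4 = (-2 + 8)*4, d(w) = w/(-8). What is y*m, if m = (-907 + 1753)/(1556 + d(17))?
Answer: 135360/12431 ≈ 10.889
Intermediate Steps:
d(w) = -w/8 (d(w) = w*(-⅛) = -w/8)
m = 6768/12431 (m = (-907 + 1753)/(1556 - ⅛*17) = 846/(1556 - 17/8) = 846/(12431/8) = 846*(8/12431) = 6768/12431 ≈ 0.54445)
y = 20 (y = -4 + (-2 + 8)*4 = -4 + 6*4 = -4 + 24 = 20)
y*m = 20*(6768/12431) = 135360/12431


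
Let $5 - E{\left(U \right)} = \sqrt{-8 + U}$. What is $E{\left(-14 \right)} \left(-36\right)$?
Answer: $-180 + 36 i \sqrt{22} \approx -180.0 + 168.85 i$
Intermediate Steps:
$E{\left(U \right)} = 5 - \sqrt{-8 + U}$
$E{\left(-14 \right)} \left(-36\right) = \left(5 - \sqrt{-8 - 14}\right) \left(-36\right) = \left(5 - \sqrt{-22}\right) \left(-36\right) = \left(5 - i \sqrt{22}\right) \left(-36\right) = -180 + 36 i \sqrt{22}$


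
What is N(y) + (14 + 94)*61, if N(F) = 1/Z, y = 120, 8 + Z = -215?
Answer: 1469123/223 ≈ 6588.0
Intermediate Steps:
Z = -223 (Z = -8 - 215 = -223)
N(F) = -1/223 (N(F) = 1/(-223) = -1/223)
N(y) + (14 + 94)*61 = -1/223 + (14 + 94)*61 = -1/223 + 108*61 = -1/223 + 6588 = 1469123/223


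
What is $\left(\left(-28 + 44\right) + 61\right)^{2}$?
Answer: $5929$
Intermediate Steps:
$\left(\left(-28 + 44\right) + 61\right)^{2} = \left(16 + 61\right)^{2} = 77^{2} = 5929$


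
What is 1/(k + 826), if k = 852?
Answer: 1/1678 ≈ 0.00059595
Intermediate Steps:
1/(k + 826) = 1/(852 + 826) = 1/1678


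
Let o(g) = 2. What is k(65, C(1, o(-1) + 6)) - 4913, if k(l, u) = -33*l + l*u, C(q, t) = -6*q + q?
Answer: -7383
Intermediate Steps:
C(q, t) = -5*q
k(65, C(1, o(-1) + 6)) - 4913 = 65*(-33 - 5*1) - 4913 = 65*(-33 - 5) - 4913 = 65*(-38) - 4913 = -2470 - 4913 = -7383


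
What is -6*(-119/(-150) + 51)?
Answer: -7769/25 ≈ -310.76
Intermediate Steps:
-6*(-119/(-150) + 51) = -6*(-119*(-1/150) + 51) = -6*(119/150 + 51) = -6*7769/150 = -7769/25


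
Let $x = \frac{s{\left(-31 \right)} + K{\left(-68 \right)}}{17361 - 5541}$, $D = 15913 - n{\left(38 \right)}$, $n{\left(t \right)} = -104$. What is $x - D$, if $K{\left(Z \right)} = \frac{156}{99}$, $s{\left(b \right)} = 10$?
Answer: $- \frac{3123795319}{195030} \approx -16017.0$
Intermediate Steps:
$K{\left(Z \right)} = \frac{52}{33}$ ($K{\left(Z \right)} = 156 \cdot \frac{1}{99} = \frac{52}{33}$)
$D = 16017$ ($D = 15913 - -104 = 15913 + 104 = 16017$)
$x = \frac{191}{195030}$ ($x = \frac{10 + \frac{52}{33}}{17361 - 5541} = \frac{382}{33 \left(17361 - 5541\right)} = \frac{382}{33 \cdot 11820} = \frac{382}{33} \cdot \frac{1}{11820} = \frac{191}{195030} \approx 0.00097934$)
$x - D = \frac{191}{195030} - 16017 = - \frac{3123795319}{195030}$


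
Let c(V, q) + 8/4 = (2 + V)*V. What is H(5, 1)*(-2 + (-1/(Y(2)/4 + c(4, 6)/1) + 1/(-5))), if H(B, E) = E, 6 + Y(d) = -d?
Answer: -9/4 ≈ -2.2500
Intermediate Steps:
c(V, q) = -2 + V*(2 + V) (c(V, q) = -2 + (2 + V)*V = -2 + V*(2 + V))
Y(d) = -6 - d
H(5, 1)*(-2 + (-1/(Y(2)/4 + c(4, 6)/1) + 1/(-5))) = 1*(-2 + (-1/((-6 - 1*2)/4 + (-2 + 4**2 + 2*4)/1) + 1/(-5))) = 1*(-2 + (-1/((-6 - 2)*(1/4) + (-2 + 16 + 8)*1) + 1*(-1/5))) = 1*(-2 + (-1/(-8*1/4 + 22*1) - 1/5)) = 1*(-2 + (-1/(-2 + 22) - 1/5)) = 1*(-2 + (-1/20 - 1/5)) = 1*(-2 - 1/4) = 1*(-9/4) = -9/4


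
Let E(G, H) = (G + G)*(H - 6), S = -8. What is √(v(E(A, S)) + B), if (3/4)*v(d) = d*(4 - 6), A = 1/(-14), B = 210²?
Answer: 2*√99213/3 ≈ 209.99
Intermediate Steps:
B = 44100
A = -1/14 ≈ -0.071429
E(G, H) = 2*G*(-6 + H) (E(G, H) = (2*G)*(-6 + H) = 2*G*(-6 + H))
v(d) = -8*d/3 (v(d) = 4*(d*(4 - 6))/3 = 4*(d*(-2))/3 = 4*(-2*d)/3 = -8*d/3)
√(v(E(A, S)) + B) = √(-16*(-1)*(-6 - 8)/(3*14) + 44100) = √(-16*(-1)*(-14)/(3*14) + 44100) = √(-8/3*2 + 44100) = √(-16/3 + 44100) = √(132284/3) = 2*√99213/3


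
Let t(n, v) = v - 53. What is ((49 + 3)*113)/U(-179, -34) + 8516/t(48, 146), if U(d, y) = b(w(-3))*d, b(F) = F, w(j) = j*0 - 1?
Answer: 2070832/16647 ≈ 124.40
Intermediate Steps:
w(j) = -1 (w(j) = 0 - 1 = -1)
t(n, v) = -53 + v
U(d, y) = -d
((49 + 3)*113)/U(-179, -34) + 8516/t(48, 146) = ((49 + 3)*113)/((-1*(-179))) + 8516/(-53 + 146) = (52*113)/179 + 8516/93 = 5876*(1/179) + 8516*(1/93) = 5876/179 + 8516/93 = 2070832/16647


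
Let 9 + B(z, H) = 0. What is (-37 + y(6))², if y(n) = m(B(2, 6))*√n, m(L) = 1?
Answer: (37 - √6)² ≈ 1193.7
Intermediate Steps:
B(z, H) = -9 (B(z, H) = -9 + 0 = -9)
y(n) = √n (y(n) = 1*√n = √n)
(-37 + y(6))² = (-37 + √6)²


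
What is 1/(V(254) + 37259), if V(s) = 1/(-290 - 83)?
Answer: 373/13897606 ≈ 2.6839e-5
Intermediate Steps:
V(s) = -1/373 (V(s) = 1/(-373) = -1/373)
1/(V(254) + 37259) = 1/(-1/373 + 37259) = 1/(13897606/373) = 373/13897606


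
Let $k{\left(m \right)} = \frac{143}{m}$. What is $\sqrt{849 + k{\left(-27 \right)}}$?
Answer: $\frac{2 \sqrt{17085}}{9} \approx 29.047$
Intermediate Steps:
$\sqrt{849 + k{\left(-27 \right)}} = \sqrt{849 + \frac{143}{-27}} = \sqrt{849 + 143 \left(- \frac{1}{27}\right)} = \sqrt{849 - \frac{143}{27}} = \sqrt{\frac{22780}{27}} = \frac{2 \sqrt{17085}}{9}$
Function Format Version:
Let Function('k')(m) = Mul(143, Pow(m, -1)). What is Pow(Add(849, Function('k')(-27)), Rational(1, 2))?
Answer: Mul(Rational(2, 9), Pow(17085, Rational(1, 2))) ≈ 29.047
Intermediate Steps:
Pow(Add(849, Function('k')(-27)), Rational(1, 2)) = Pow(Add(849, Mul(143, Pow(-27, -1))), Rational(1, 2)) = Pow(Add(849, Mul(143, Rational(-1, 27))), Rational(1, 2)) = Pow(Add(849, Rational(-143, 27)), Rational(1, 2)) = Pow(Rational(22780, 27), Rational(1, 2)) = Mul(Rational(2, 9), Pow(17085, Rational(1, 2)))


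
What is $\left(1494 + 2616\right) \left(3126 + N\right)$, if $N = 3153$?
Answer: $25806690$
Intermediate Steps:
$\left(1494 + 2616\right) \left(3126 + N\right) = \left(1494 + 2616\right) \left(3126 + 3153\right) = 4110 \cdot 6279 = 25806690$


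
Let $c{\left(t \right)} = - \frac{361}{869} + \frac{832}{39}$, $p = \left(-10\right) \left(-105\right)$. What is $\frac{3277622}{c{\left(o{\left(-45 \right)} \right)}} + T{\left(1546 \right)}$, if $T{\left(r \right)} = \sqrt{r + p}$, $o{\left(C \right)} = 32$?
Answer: $\frac{8544760554}{54533} + 2 \sqrt{649} \approx 1.5674 \cdot 10^{5}$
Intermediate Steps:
$p = 1050$
$c{\left(t \right)} = \frac{54533}{2607}$ ($c{\left(t \right)} = \left(-361\right) \frac{1}{869} + 832 \cdot \frac{1}{39} = - \frac{361}{869} + \frac{64}{3} = \frac{54533}{2607}$)
$T{\left(r \right)} = \sqrt{1050 + r}$ ($T{\left(r \right)} = \sqrt{r + 1050} = \sqrt{1050 + r}$)
$\frac{3277622}{c{\left(o{\left(-45 \right)} \right)}} + T{\left(1546 \right)} = \frac{3277622}{\frac{54533}{2607}} + \sqrt{1050 + 1546} = 3277622 \cdot \frac{2607}{54533} + \sqrt{2596} = \frac{8544760554}{54533} + 2 \sqrt{649}$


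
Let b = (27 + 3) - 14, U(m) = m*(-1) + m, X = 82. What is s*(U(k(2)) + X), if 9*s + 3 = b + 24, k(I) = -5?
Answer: 3034/9 ≈ 337.11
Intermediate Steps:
U(m) = 0 (U(m) = -m + m = 0)
b = 16 (b = 30 - 14 = 16)
s = 37/9 (s = -⅓ + (16 + 24)/9 = -⅓ + (⅑)*40 = -⅓ + 40/9 = 37/9 ≈ 4.1111)
s*(U(k(2)) + X) = 37*(0 + 82)/9 = (37/9)*82 = 3034/9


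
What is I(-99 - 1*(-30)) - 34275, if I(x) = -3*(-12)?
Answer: -34239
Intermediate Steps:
I(x) = 36
I(-99 - 1*(-30)) - 34275 = 36 - 34275 = -34239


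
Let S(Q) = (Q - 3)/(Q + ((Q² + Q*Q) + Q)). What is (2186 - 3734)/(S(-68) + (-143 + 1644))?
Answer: -14105376/13677041 ≈ -1.0313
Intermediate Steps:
S(Q) = (-3 + Q)/(2*Q + 2*Q²) (S(Q) = (-3 + Q)/(Q + ((Q² + Q²) + Q)) = (-3 + Q)/(Q + (2*Q² + Q)) = (-3 + Q)/(Q + (Q + 2*Q²)) = (-3 + Q)/(2*Q + 2*Q²))
(2186 - 3734)/(S(-68) + (-143 + 1644)) = (2186 - 3734)/((½)*(-3 - 68)/(-68*(1 - 68)) + (-143 + 1644)) = -1548/((½)*(-1/68)*(-71)/(-67) + 1501) = -1548/((½)*(-1/68)*(-1/67)*(-71) + 1501) = -1548/(-71/9112 + 1501) = -1548/13677041/9112 = -1548*9112/13677041 = -14105376/13677041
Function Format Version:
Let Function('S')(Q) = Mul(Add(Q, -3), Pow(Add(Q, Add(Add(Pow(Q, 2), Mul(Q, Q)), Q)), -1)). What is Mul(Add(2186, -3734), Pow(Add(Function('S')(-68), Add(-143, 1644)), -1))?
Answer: Rational(-14105376, 13677041) ≈ -1.0313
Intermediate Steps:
Function('S')(Q) = Mul(Pow(Add(Mul(2, Q), Mul(2, Pow(Q, 2))), -1), Add(-3, Q)) (Function('S')(Q) = Mul(Add(-3, Q), Pow(Add(Q, Add(Add(Pow(Q, 2), Pow(Q, 2)), Q)), -1)) = Mul(Add(-3, Q), Pow(Add(Q, Add(Mul(2, Pow(Q, 2)), Q)), -1)) = Mul(Add(-3, Q), Pow(Add(Q, Add(Q, Mul(2, Pow(Q, 2)))), -1)) = Mul(Add(-3, Q), Pow(Add(Mul(2, Q), Mul(2, Pow(Q, 2))), -1)) = Mul(Pow(Add(Mul(2, Q), Mul(2, Pow(Q, 2))), -1), Add(-3, Q)))
Mul(Add(2186, -3734), Pow(Add(Function('S')(-68), Add(-143, 1644)), -1)) = Mul(Add(2186, -3734), Pow(Add(Mul(Rational(1, 2), Pow(-68, -1), Pow(Add(1, -68), -1), Add(-3, -68)), Add(-143, 1644)), -1)) = Mul(-1548, Pow(Add(Mul(Rational(1, 2), Rational(-1, 68), Pow(-67, -1), -71), 1501), -1)) = Mul(-1548, Pow(Add(Mul(Rational(1, 2), Rational(-1, 68), Rational(-1, 67), -71), 1501), -1)) = Mul(-1548, Pow(Add(Rational(-71, 9112), 1501), -1)) = Mul(-1548, Pow(Rational(13677041, 9112), -1)) = Mul(-1548, Rational(9112, 13677041)) = Rational(-14105376, 13677041)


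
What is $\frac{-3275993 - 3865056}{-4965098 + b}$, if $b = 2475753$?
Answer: $\frac{7141049}{2489345} \approx 2.8686$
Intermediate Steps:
$\frac{-3275993 - 3865056}{-4965098 + b} = \frac{-3275993 - 3865056}{-4965098 + 2475753} = - \frac{7141049}{-2489345} = \left(-7141049\right) \left(- \frac{1}{2489345}\right) = \frac{7141049}{2489345}$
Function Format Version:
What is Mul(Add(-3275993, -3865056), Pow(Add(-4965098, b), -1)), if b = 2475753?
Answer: Rational(7141049, 2489345) ≈ 2.8686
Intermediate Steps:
Mul(Add(-3275993, -3865056), Pow(Add(-4965098, b), -1)) = Mul(Add(-3275993, -3865056), Pow(Add(-4965098, 2475753), -1)) = Mul(-7141049, Pow(-2489345, -1)) = Mul(-7141049, Rational(-1, 2489345)) = Rational(7141049, 2489345)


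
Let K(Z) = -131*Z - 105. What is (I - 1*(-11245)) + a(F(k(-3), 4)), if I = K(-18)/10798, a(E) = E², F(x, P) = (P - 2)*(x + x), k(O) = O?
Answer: 122980675/10798 ≈ 11389.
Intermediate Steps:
K(Z) = -105 - 131*Z
F(x, P) = 2*x*(-2 + P) (F(x, P) = (-2 + P)*(2*x) = 2*x*(-2 + P))
I = 2253/10798 (I = (-105 - 131*(-18))/10798 = (-105 + 2358)*(1/10798) = 2253*(1/10798) = 2253/10798 ≈ 0.20865)
(I - 1*(-11245)) + a(F(k(-3), 4)) = (2253/10798 - 1*(-11245)) + (2*(-3)*(-2 + 4))² = (2253/10798 + 11245) + (2*(-3)*2)² = 121425763/10798 + (-12)² = 121425763/10798 + 144 = 122980675/10798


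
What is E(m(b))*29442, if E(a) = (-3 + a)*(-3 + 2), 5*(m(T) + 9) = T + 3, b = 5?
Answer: 1530984/5 ≈ 3.0620e+5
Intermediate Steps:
m(T) = -42/5 + T/5 (m(T) = -9 + (T + 3)/5 = -9 + (3 + T)/5 = -9 + (3/5 + T/5) = -42/5 + T/5)
E(a) = 3 - a (E(a) = (-3 + a)*(-1) = 3 - a)
E(m(b))*29442 = (3 - (-42/5 + (1/5)*5))*29442 = (3 - (-42/5 + 1))*29442 = (3 - 1*(-37/5))*29442 = (3 + 37/5)*29442 = (52/5)*29442 = 1530984/5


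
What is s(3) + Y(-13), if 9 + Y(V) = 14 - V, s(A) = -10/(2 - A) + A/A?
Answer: 29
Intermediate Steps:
s(A) = 1 - 10/(2 - A) (s(A) = -10/(2 - A) + 1 = 1 - 10/(2 - A))
Y(V) = 5 - V (Y(V) = -9 + (14 - V) = 5 - V)
s(3) + Y(-13) = (8 + 3)/(-2 + 3) + (5 - 1*(-13)) = 11/1 + (5 + 13) = 1*11 + 18 = 11 + 18 = 29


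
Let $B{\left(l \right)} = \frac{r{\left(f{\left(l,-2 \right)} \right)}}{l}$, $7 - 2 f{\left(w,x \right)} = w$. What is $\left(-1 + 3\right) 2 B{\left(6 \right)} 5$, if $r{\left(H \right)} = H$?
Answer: $\frac{5}{3} \approx 1.6667$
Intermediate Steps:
$f{\left(w,x \right)} = \frac{7}{2} - \frac{w}{2}$
$B{\left(l \right)} = \frac{\frac{7}{2} - \frac{l}{2}}{l}$
$\left(-1 + 3\right) 2 B{\left(6 \right)} 5 = \left(-1 + 3\right) 2 \frac{7 - 6}{2 \cdot 6} \cdot 5 = 2 \cdot 2 \cdot \frac{1}{2} \cdot \frac{1}{6} \left(7 - 6\right) 5 = 4 \cdot \frac{1}{2} \cdot \frac{1}{6} \cdot 1 \cdot 5 = 4 \cdot \frac{1}{12} \cdot 5 = \frac{1}{3} \cdot 5 = \frac{5}{3}$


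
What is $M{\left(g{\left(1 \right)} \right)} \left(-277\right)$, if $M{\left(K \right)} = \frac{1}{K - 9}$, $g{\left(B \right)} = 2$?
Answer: $\frac{277}{7} \approx 39.571$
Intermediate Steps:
$M{\left(K \right)} = \frac{1}{-9 + K}$
$M{\left(g{\left(1 \right)} \right)} \left(-277\right) = \frac{1}{-9 + 2} \left(-277\right) = \frac{1}{-7} \left(-277\right) = \left(- \frac{1}{7}\right) \left(-277\right) = \frac{277}{7}$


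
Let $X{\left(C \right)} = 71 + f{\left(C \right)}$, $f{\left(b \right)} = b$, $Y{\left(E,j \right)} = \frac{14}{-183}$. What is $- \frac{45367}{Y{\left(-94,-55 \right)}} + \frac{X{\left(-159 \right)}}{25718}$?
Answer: $\frac{1386460879}{2338} \approx 5.9301 \cdot 10^{5}$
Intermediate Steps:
$Y{\left(E,j \right)} = - \frac{14}{183}$ ($Y{\left(E,j \right)} = 14 \left(- \frac{1}{183}\right) = - \frac{14}{183}$)
$X{\left(C \right)} = 71 + C$
$- \frac{45367}{Y{\left(-94,-55 \right)}} + \frac{X{\left(-159 \right)}}{25718} = - \frac{45367}{- \frac{14}{183}} + \frac{71 - 159}{25718} = \left(-45367\right) \left(- \frac{183}{14}\right) - \frac{4}{1169} = \frac{1186023}{2} - \frac{4}{1169} = \frac{1386460879}{2338}$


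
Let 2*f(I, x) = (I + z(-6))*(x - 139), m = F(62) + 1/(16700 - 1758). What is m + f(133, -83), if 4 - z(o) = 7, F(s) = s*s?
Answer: -158176011/14942 ≈ -10586.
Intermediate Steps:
F(s) = s²
z(o) = -3 (z(o) = 4 - 1*7 = 4 - 7 = -3)
m = 57437049/14942 (m = 62² + 1/(16700 - 1758) = 3844 + 1/14942 = 57437049/14942 ≈ 3844.0)
f(I, x) = (-139 + x)*(-3 + I)/2 (f(I, x) = ((I - 3)*(x - 139))/2 = ((-3 + I)*(-139 + x))/2 = ((-139 + x)*(-3 + I))/2 = (-139 + x)*(-3 + I)/2)
m + f(133, -83) = 57437049/14942 + (417/2 - 139/2*133 - 3/2*(-83) + (½)*133*(-83)) = 57437049/14942 + (417/2 - 18487/2 + 249/2 - 11039/2) = 57437049/14942 - 14430 = -158176011/14942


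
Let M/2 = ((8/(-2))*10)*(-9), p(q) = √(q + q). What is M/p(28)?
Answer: 180*√14/7 ≈ 96.214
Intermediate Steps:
p(q) = √2*√q (p(q) = √(2*q) = √2*√q)
M = 720 (M = 2*(((8/(-2))*10)*(-9)) = 2*(((8*(-½))*10)*(-9)) = 2*(-4*10*(-9)) = 2*(-40*(-9)) = 2*360 = 720)
M/p(28) = 720/((√2*√28)) = 720/((√2*(2*√7))) = 720/((2*√14)) = 720*(√14/28) = 180*√14/7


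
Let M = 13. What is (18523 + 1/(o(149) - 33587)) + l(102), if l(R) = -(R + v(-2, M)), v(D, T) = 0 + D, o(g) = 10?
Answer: 618589070/33577 ≈ 18423.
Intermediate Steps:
v(D, T) = D
l(R) = 2 - R (l(R) = -(R - 2) = -(-2 + R) = 2 - R)
(18523 + 1/(o(149) - 33587)) + l(102) = (18523 + 1/(10 - 33587)) + (2 - 1*102) = (18523 + 1/(-33577)) + (2 - 102) = (18523 - 1/33577) - 100 = 621946770/33577 - 100 = 618589070/33577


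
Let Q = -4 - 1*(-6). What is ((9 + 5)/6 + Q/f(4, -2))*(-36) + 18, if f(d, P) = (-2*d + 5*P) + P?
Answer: -312/5 ≈ -62.400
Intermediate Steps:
f(d, P) = -2*d + 6*P
Q = 2 (Q = -4 + 6 = 2)
((9 + 5)/6 + Q/f(4, -2))*(-36) + 18 = ((9 + 5)/6 + 2/(-2*4 + 6*(-2)))*(-36) + 18 = (14*(1/6) + 2/(-8 - 12))*(-36) + 18 = (7/3 + 2/(-20))*(-36) + 18 = (7/3 + 2*(-1/20))*(-36) + 18 = (7/3 - 1/10)*(-36) + 18 = (67/30)*(-36) + 18 = -402/5 + 18 = -312/5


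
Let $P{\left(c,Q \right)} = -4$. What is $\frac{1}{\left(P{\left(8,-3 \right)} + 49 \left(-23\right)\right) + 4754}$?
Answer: $\frac{1}{3623} \approx 0.00027601$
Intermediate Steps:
$\frac{1}{\left(P{\left(8,-3 \right)} + 49 \left(-23\right)\right) + 4754} = \frac{1}{\left(-4 + 49 \left(-23\right)\right) + 4754} = \frac{1}{\left(-4 - 1127\right) + 4754} = \frac{1}{-1131 + 4754} = \frac{1}{3623}$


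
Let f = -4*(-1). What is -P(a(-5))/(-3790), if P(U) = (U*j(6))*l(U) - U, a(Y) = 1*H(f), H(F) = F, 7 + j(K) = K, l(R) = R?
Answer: -2/379 ≈ -0.0052770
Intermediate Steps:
f = 4
j(K) = -7 + K
a(Y) = 4 (a(Y) = 1*4 = 4)
P(U) = -U - U² (P(U) = (U*(-7 + 6))*U - U = (U*(-1))*U - U = (-U)*U - U = -U² - U = -U - U²)
-P(a(-5))/(-3790) = -4*(-1 - 1*4)/(-3790) = -4*(-1 - 4)*(-1)/3790 = -4*(-5)*(-1)/3790 = -(-20)*(-1)/3790 = -1*2/379 = -2/379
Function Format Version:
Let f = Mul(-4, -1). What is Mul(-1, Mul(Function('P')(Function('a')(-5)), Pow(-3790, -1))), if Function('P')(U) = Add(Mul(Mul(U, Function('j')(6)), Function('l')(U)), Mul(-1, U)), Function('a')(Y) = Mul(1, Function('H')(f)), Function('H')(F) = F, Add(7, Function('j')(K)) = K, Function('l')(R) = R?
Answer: Rational(-2, 379) ≈ -0.0052770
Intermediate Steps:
f = 4
Function('j')(K) = Add(-7, K)
Function('a')(Y) = 4 (Function('a')(Y) = Mul(1, 4) = 4)
Function('P')(U) = Add(Mul(-1, U), Mul(-1, Pow(U, 2))) (Function('P')(U) = Add(Mul(Mul(U, Add(-7, 6)), U), Mul(-1, U)) = Add(Mul(Mul(U, -1), U), Mul(-1, U)) = Add(Mul(Mul(-1, U), U), Mul(-1, U)) = Add(Mul(-1, Pow(U, 2)), Mul(-1, U)) = Add(Mul(-1, U), Mul(-1, Pow(U, 2))))
Mul(-1, Mul(Function('P')(Function('a')(-5)), Pow(-3790, -1))) = Mul(-1, Mul(Mul(4, Add(-1, Mul(-1, 4))), Pow(-3790, -1))) = Mul(-1, Mul(Mul(4, Add(-1, -4)), Rational(-1, 3790))) = Mul(-1, Mul(Mul(4, -5), Rational(-1, 3790))) = Mul(-1, Mul(-20, Rational(-1, 3790))) = Mul(-1, Rational(2, 379)) = Rational(-2, 379)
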